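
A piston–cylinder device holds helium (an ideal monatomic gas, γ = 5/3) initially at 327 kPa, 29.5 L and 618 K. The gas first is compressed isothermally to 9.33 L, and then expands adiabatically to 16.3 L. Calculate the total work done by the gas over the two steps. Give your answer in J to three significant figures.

Step 1 (isothermal): W = P₁V₁ ln(V₂/V₁) = (9646) ln(9.33/29.5) = -11105 J.
After step 1: P = 1034 kPa, V = 9.33 L, T = 618 K.
Step 2 (adiabatic): W = (P₁V₁ − P₂V₂)/(γ−1) = (9646 − 6650)/0.667 = 4495 J.
W_total = -11105 + 4495 = -6610 J.

W_total ≈ -6610 J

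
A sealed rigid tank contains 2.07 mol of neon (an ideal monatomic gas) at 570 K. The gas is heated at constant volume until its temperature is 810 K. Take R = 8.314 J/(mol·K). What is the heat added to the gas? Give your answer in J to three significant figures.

Constant volume ⇒ W = 0, so Q = ΔU = nCᵥΔT with Cᵥ = 3R/2 = 12.47 J/(mol·K).
ΔU = (2.07)(12.47)(810 − 570) = 6196 J.

Q ≈ 6200 J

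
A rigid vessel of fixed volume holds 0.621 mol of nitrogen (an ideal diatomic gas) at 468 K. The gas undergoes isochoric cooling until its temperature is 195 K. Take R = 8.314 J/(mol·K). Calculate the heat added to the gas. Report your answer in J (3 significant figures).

Q ≈ -3520 J

Constant volume ⇒ W = 0, so Q = ΔU = nCᵥΔT with Cᵥ = 5R/2 = 20.79 J/(mol·K).
ΔU = (0.621)(20.79)(195 − 468) = -3524 J.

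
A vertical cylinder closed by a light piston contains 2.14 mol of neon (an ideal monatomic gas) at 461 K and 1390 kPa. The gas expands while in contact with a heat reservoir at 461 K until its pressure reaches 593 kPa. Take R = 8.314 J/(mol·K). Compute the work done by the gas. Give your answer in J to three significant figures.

Isothermal process: W = nRT ln(V₂/V₁) = nRT ln(P₁/P₂).
W = (2.14)(8.314)(461) × ln(1390/593)
  = 8202 × ln(2.344) = 8202 × 0.8519
W_by_gas = 6987 J.

W ≈ 6990 J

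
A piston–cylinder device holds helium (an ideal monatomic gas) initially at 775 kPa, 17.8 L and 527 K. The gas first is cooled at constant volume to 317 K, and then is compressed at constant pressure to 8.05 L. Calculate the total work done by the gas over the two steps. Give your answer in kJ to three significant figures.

W_total ≈ -4.55 kJ

Step 1 (isochoric): W = 0 (constant volume).
After step 1: P = 466.2 kPa (V unchanged).
Step 2 (isobaric): W = PΔV = (466.2 kPa)(8.05 − 17.8 L) = -4545 J.
W_total = 0 − 4545 = -4545 J.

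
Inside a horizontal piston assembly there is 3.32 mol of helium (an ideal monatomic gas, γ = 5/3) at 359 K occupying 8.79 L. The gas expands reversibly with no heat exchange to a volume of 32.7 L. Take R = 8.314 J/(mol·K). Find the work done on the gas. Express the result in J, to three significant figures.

W ≈ -8670 J

Adiabatic: TV^(γ−1) = const with γ = 5/3.
T₂ = T₁ (V₁/V₂)^(γ−1) = 359 × (8.79/32.7)^0.667 = 359 × 0.4165 = 149.5 K.
W_by = nCᵥ(T₁ − T₂) = (3.32)(12.47)(359 − 149.5) = 8673 J.
Work on gas = −W_by = -8673 J.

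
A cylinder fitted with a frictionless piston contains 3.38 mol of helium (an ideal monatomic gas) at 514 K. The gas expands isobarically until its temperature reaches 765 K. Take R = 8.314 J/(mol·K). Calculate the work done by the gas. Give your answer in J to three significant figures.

Isobaric: W = P ΔV = nR ΔT.
W = (3.38)(8.314)(765 − 514) = 7053 J.

W ≈ 7050 J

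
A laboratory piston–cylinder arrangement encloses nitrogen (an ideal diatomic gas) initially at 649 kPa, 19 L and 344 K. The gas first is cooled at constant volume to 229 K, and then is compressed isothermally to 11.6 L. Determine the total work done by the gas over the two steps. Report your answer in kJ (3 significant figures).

Step 1 (isochoric): W = 0 (constant volume).
After step 1: P = 432 kPa (V unchanged).
Step 2 (isothermal): W = P₁V₁ ln(V₂/V₁) = (8209) ln(11.6/19) = -4050 J.
W_total = 0 − 4050 = -4050 J.

W_total ≈ -4.05 kJ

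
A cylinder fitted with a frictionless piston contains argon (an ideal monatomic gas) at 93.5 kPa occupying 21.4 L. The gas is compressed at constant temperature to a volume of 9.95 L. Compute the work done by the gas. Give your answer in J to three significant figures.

Isothermal: W = nRT ln(V₂/V₁) = P₁V₁ ln(V₂/V₁).
P₁V₁ = (93.5 kPa)(21.4 L) = 2001 J.
W = 2001 × ln(9.95/21.4) = 2001 × -0.7658
W_by_gas = -1532 J.

W ≈ -1530 J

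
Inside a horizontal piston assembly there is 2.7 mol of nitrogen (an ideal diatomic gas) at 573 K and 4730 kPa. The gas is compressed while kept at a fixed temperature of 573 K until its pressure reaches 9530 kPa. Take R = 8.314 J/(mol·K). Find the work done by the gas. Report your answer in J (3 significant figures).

Isothermal process: W = nRT ln(V₂/V₁) = nRT ln(P₁/P₂).
W = (2.7)(8.314)(573) × ln(4730/9530)
  = 12863 × ln(0.4963) = 12863 × -0.7005
W_by_gas = -9010 J.

W ≈ -9010 J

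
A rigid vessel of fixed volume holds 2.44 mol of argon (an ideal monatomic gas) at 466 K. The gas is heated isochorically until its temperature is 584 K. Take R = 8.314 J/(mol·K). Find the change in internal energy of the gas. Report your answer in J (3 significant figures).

Constant volume ⇒ W = 0, so Q = ΔU = nCᵥΔT with Cᵥ = 3R/2 = 12.47 J/(mol·K).
ΔU = (2.44)(12.47)(584 − 466) = 3591 J.

ΔU ≈ 3590 J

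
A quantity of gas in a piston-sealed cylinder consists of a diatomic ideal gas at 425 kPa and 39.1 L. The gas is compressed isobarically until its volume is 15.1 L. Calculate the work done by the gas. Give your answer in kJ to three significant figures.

Isobaric: W = P ΔV.
W = (425 kPa)(15.1 − 39.1 L) = (425)(-24) = -10200 J.

W ≈ -10.2 kJ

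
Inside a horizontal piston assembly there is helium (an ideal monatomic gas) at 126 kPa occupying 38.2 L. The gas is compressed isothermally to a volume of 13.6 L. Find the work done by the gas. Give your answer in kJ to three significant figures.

Isothermal: W = nRT ln(V₂/V₁) = P₁V₁ ln(V₂/V₁).
P₁V₁ = (126 kPa)(38.2 L) = 4813 J.
W = 4813 × ln(13.6/38.2) = 4813 × -1.033
W_by_gas = -4971 J.

W ≈ -4.97 kJ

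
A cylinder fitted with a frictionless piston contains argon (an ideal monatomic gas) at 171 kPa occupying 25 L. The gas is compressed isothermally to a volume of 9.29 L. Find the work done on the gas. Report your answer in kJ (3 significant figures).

Isothermal: W = nRT ln(V₂/V₁) = P₁V₁ ln(V₂/V₁).
P₁V₁ = (171 kPa)(25 L) = 4275 J.
W = 4275 × ln(9.29/25) = 4275 × -0.9899
W_by_gas = -4232 J; work on gas = −W_by = 4232 J.

W ≈ 4.23 kJ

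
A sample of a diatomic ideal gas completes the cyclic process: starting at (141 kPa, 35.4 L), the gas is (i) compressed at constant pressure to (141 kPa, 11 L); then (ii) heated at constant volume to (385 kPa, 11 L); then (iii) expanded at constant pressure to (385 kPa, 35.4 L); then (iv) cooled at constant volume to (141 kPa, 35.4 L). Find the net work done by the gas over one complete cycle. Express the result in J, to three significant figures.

Constant-volume legs do no work.
W(i) = (141)(11 − 35.4) = -3440 J; W(iii) = (385)(35.4 − 11) = 9394 J.
W_net = -3440 + 9394 = 5954 J (the clockwise enclosed area).

W_net ≈ 5950 J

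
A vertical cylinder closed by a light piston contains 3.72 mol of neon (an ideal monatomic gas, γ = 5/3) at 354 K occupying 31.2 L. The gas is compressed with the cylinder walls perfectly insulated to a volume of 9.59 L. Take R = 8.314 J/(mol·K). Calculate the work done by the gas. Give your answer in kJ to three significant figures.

W ≈ -19.6 kJ

Adiabatic: TV^(γ−1) = const with γ = 5/3.
T₂ = T₁ (V₁/V₂)^(γ−1) = 354 × (31.2/9.59)^0.667 = 354 × 2.196 = 777.2 K.
W_by = nCᵥ(T₁ − T₂) = (3.72)(12.47)(354 − 777.2) = -19635 J.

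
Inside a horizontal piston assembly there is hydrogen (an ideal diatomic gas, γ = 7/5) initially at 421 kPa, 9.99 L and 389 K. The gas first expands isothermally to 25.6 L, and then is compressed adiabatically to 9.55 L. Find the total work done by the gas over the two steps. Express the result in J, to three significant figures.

Step 1 (isothermal): W = P₁V₁ ln(V₂/V₁) = (4206) ln(25.6/9.99) = 3958 J.
After step 1: P = 164.3 kPa, V = 25.6 L, T = 389 K.
Step 2 (adiabatic): W = (P₁V₁ − P₂V₂)/(γ−1) = (4206 − 6239)/0.4 = -5084 J.
W_total = 3958 − 5084 = -1126 J.

W_total ≈ -1130 J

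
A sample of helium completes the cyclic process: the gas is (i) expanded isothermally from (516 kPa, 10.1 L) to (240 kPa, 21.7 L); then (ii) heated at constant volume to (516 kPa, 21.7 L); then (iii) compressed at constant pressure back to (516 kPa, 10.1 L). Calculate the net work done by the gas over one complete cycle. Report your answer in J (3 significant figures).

W_net ≈ -2000 J

Leg (i): W = PᵢVᵢ ln(V_f/Vᵢ) = (5212) ln(21.7/10.1) = 3986 J.
Leg (ii): W = 0.
Leg (iii): W = PΔV = (516)(10.1 − 21.7) = -5986 J.
W_net = 3986 − 5986 = -2000 J.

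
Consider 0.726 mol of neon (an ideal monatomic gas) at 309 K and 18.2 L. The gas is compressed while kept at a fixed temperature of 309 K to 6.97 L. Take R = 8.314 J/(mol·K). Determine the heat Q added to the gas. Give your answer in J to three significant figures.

Isothermal ⇒ ΔU = 0, so Q = W = nRT ln(V₂/V₁).
Q = (0.726)(8.314)(309) ln(6.97/18.2) = 1865 × -0.9598 = -1790 J.

Q ≈ -1790 J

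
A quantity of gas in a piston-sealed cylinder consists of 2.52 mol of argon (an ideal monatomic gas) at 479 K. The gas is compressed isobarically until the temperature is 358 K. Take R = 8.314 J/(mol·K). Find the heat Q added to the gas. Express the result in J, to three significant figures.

Q ≈ -6340 J

Isobaric: W = nRΔT = (2.52)(8.314)(-121) = -2535 J.
ΔU = nCᵥΔT with Cᵥ = 3R/2: ΔU = (2.52)(12.47)(-121) = -3803 J.
Q = ΔU + W = -3803 − 2535 = -6338 J.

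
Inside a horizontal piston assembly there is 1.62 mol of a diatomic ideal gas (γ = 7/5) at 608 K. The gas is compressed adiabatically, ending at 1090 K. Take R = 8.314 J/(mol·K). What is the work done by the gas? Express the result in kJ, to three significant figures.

Adiabatic ⇒ Q = 0, so W_by = −ΔU = nCᵥ(T₁ − T₂).
Cᵥ = 5R/2 = 20.79 J/(mol·K).
W = (1.62)(20.79)(608 − 1090) = -16230 J.

W ≈ -16.2 kJ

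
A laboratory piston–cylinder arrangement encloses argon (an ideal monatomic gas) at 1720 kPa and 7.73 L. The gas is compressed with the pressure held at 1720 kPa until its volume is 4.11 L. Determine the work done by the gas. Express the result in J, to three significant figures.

W ≈ -6230 J

Isobaric: W = P ΔV.
W = (1720 kPa)(4.11 − 7.73 L) = (1720)(-3.62) = -6226 J.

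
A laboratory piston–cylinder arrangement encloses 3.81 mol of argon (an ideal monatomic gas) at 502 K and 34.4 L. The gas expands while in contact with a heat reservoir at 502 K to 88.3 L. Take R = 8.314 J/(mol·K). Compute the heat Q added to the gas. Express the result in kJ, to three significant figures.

Isothermal ⇒ ΔU = 0, so Q = W = nRT ln(V₂/V₁).
Q = (3.81)(8.314)(502) ln(88.3/34.4) = 15902 × 0.9427 = 14990 J.

Q ≈ 15.0 kJ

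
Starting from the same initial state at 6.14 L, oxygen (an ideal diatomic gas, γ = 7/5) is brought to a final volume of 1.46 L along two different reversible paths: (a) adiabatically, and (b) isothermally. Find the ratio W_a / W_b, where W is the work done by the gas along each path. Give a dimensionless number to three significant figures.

Path (a) adiabatic: W = P₁V₁(1 − (V₁/V₂)^(γ−1))/(γ−1) → W_a/(P₁V₁) = -1.941.
Path (b) isothermal: W = P₁V₁ ln(V₂/V₁) → W_b/(P₁V₁) = -1.436.
W_a / W_b = -1.941 / -1.436 = 1.351.

W_a / W_b ≈ 1.35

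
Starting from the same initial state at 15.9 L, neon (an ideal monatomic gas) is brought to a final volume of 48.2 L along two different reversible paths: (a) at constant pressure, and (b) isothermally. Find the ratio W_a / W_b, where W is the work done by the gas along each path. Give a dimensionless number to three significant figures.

Path (a) isobaric: W = P₁(V₂ − V₁) → W_a/(P₁V₁) = 2.031.
Path (b) isothermal: W = P₁V₁ ln(V₂/V₁) → W_b/(P₁V₁) = 1.109.
W_a / W_b = 2.031 / 1.109 = 1.832.

W_a / W_b ≈ 1.83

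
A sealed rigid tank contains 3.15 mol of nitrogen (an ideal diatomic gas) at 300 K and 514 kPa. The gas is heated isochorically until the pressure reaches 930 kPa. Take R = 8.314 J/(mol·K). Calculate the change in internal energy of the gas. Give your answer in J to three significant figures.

Constant volume ⇒ W = 0, so Q = ΔU = nCᵥΔT with Cᵥ = 5R/2 = 20.79 J/(mol·K).
At constant V, T₂/T₁ = P₂/P₁ ⇒ ΔT = T₁(P₂/P₁ − 1) = 300·(930/514 − 1) = 242.8 K.
ΔU = (3.15)(20.79)(242.8) = 15897 J.

ΔU ≈ 15900 J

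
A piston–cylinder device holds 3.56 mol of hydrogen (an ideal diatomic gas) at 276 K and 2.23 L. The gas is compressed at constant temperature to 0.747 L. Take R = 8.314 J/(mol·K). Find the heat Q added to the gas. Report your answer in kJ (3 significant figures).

Q ≈ -8.93 kJ

Isothermal ⇒ ΔU = 0, so Q = W = nRT ln(V₂/V₁).
Q = (3.56)(8.314)(276) ln(0.747/2.23) = 8169 × -1.094 = -8934 J.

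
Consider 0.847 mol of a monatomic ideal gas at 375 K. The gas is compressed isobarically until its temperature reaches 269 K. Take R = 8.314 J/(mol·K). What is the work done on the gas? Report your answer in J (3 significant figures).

Isobaric: W = P ΔV = nR ΔT.
W = (0.847)(8.314)(269 − 375) = -746.4 J.
Work on gas = −W_by = 746.4 J.

W ≈ 746 J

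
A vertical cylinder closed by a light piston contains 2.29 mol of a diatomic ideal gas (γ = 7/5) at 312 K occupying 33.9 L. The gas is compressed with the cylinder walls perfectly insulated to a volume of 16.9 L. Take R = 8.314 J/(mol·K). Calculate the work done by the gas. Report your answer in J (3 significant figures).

Adiabatic: TV^(γ−1) = const with γ = 7/5.
T₂ = T₁ (V₁/V₂)^(γ−1) = 312 × (33.9/16.9)^0.4 = 312 × 1.321 = 412.2 K.
W_by = nCᵥ(T₁ − T₂) = (2.29)(20.79)(312 − 412.2) = -4768 J.

W ≈ -4770 J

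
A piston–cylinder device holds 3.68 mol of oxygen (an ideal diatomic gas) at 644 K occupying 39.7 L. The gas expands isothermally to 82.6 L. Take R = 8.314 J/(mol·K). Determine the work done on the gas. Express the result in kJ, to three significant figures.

W ≈ -14.4 kJ

Isothermal: W = nRT ln(V₂/V₁).
W = (3.68)(8.314)(644) × ln(82.6/39.7)
  = 19704 × 0.7327
W_by_gas = 14436 J; work on gas = −W_by = -14436 J.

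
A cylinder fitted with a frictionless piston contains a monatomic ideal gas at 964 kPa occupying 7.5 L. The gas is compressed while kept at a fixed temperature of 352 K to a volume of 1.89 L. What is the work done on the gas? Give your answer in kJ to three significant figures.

Isothermal: W = nRT ln(V₂/V₁) = P₁V₁ ln(V₂/V₁).
P₁V₁ = (964 kPa)(7.5 L) = 7230 J.
W = 7230 × ln(1.89/7.5) = 7230 × -1.378
W_by_gas = -9965 J; work on gas = −W_by = 9965 J.

W ≈ 9.97 kJ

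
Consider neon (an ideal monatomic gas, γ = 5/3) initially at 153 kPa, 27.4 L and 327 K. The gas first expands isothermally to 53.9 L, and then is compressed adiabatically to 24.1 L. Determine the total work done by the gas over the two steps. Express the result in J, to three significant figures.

W_total ≈ -1630 J

Step 1 (isothermal): W = P₁V₁ ln(V₂/V₁) = (4192) ln(53.9/27.4) = 2836 J.
After step 1: P = 77.78 kPa, V = 53.9 L, T = 327 K.
Step 2 (adiabatic): W = (P₁V₁ − P₂V₂)/(γ−1) = (4192 − 7170)/0.667 = -4466 J.
W_total = 2836 − 4466 = -1630 J.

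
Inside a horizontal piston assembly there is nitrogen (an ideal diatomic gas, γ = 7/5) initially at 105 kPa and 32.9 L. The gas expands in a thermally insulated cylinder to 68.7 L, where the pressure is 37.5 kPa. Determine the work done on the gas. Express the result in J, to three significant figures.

Adiabatic: W = (P₁V₁ − P₂V₂)/(γ − 1) with γ = 7/5.
P₁V₁ = 3454 J, P₂V₂ = 2576 J.
W = (3454 − 2576) / 0.4 = 2196 J.
Work on gas = −W_by = -2196 J.

W ≈ -2200 J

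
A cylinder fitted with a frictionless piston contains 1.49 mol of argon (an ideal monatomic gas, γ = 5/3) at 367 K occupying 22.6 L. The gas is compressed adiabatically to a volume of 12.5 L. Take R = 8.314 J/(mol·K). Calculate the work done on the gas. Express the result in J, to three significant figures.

Adiabatic: TV^(γ−1) = const with γ = 5/3.
T₂ = T₁ (V₁/V₂)^(γ−1) = 367 × (22.6/12.5)^0.667 = 367 × 1.484 = 544.7 K.
W_by = nCᵥ(T₁ − T₂) = (1.49)(12.47)(367 − 544.7) = -3301 J.
Work on gas = −W_by = 3301 J.

W ≈ 3300 J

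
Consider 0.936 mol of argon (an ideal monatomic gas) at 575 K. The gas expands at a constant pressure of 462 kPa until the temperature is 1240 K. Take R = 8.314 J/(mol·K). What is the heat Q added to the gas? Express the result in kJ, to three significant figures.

Q ≈ 12.9 kJ

Isobaric: W = nRΔT = (0.936)(8.314)(665) = 5175 J.
ΔU = nCᵥΔT with Cᵥ = 3R/2: ΔU = (0.936)(12.47)(665) = 7762 J.
Q = ΔU + W = 7762 + 5175 = 12937 J.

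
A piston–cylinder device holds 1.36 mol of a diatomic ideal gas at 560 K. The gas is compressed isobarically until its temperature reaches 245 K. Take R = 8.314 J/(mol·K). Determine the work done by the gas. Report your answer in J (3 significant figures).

Isobaric: W = P ΔV = nR ΔT.
W = (1.36)(8.314)(245 − 560) = -3562 J.

W ≈ -3560 J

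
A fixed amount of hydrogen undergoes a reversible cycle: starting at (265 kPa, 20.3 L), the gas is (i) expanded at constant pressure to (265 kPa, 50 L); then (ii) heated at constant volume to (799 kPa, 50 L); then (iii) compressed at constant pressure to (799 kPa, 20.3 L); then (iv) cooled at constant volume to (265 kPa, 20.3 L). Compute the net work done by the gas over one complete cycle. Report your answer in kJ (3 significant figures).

Constant-volume legs do no work.
W(i) = (265)(50 − 20.3) = 7870 J; W(iii) = (799)(20.3 − 50) = -23730 J.
W_net = 7870 − 23730 = -15860 J (the counter-clockwise enclosed area).

W_net ≈ -15.9 kJ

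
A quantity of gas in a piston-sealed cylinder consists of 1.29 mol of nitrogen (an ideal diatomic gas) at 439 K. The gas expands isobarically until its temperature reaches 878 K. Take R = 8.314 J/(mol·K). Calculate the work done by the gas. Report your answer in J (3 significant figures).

Isobaric: W = P ΔV = nR ΔT.
W = (1.29)(8.314)(878 − 439) = 4708 J.

W ≈ 4710 J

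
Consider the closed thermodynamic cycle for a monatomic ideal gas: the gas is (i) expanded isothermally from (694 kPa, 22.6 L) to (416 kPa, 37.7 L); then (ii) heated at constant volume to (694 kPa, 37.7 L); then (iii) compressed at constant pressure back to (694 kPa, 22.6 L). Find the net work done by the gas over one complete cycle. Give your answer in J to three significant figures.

Leg (i): W = PᵢVᵢ ln(V_f/Vᵢ) = (15684) ln(37.7/22.6) = 8026 J.
Leg (ii): W = 0.
Leg (iii): W = PΔV = (694)(22.6 − 37.7) = -10479 J.
W_net = 8026 − 10479 = -2454 J.

W_net ≈ -2450 J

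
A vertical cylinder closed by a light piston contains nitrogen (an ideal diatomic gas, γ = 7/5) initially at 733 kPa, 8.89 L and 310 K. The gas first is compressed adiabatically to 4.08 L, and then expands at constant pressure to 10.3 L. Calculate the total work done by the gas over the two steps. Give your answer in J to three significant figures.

Step 1 (adiabatic): W = (P₁V₁ − P₂V₂)/(γ−1) = (6516 − 8898)/0.4 = -5955 J.
After step 1: P = 2181 kPa, V = 4.08 L, T = 423.3 K.
Step 2 (isobaric): W = PΔV = (2181 kPa)(10.3 − 4.08 L) = 13565 J.
W_total = -5955 + 13565 = 7611 J.

W_total ≈ 7610 J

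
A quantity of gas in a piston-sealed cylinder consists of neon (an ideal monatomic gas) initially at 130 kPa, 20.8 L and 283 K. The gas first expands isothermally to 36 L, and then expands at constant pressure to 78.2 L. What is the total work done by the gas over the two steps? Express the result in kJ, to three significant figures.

W_total ≈ 4.65 kJ

Step 1 (isothermal): W = P₁V₁ ln(V₂/V₁) = (2704) ln(36/20.8) = 1483 J.
After step 1: P = 75.11 kPa, V = 36 L, T = 283 K.
Step 2 (isobaric): W = PΔV = (75.11 kPa)(78.2 − 36 L) = 3170 J.
W_total = 1483 + 3170 = 4653 J.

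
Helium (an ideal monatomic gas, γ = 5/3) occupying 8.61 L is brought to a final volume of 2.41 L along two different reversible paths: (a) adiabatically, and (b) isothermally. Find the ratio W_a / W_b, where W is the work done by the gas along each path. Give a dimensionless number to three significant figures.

Path (a) adiabatic: W = P₁V₁(1 − (V₁/V₂)^(γ−1))/(γ−1) → W_a/(P₁V₁) = -2.005.
Path (b) isothermal: W = P₁V₁ ln(V₂/V₁) → W_b/(P₁V₁) = -1.273.
W_a / W_b = -2.005 / -1.273 = 1.575.

W_a / W_b ≈ 1.58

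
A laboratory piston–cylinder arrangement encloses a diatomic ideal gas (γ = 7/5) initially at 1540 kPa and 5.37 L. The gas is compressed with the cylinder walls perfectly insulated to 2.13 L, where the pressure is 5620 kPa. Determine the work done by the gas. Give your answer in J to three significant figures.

Adiabatic: W = (P₁V₁ − P₂V₂)/(γ − 1) with γ = 7/5.
P₁V₁ = 8270 J, P₂V₂ = 11971 J.
W = (8270 − 11971) / 0.4 = -9252 J.

W ≈ -9250 J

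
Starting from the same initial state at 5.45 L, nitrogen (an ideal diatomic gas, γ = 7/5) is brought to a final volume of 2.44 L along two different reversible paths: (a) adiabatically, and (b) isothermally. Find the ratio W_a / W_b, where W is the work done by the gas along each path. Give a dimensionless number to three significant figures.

W_a / W_b ≈ 1.18

Path (a) adiabatic: W = P₁V₁(1 − (V₁/V₂)^(γ−1))/(γ−1) → W_a/(P₁V₁) = -0.9478.
Path (b) isothermal: W = P₁V₁ ln(V₂/V₁) → W_b/(P₁V₁) = -0.8036.
W_a / W_b = -0.9478 / -0.8036 = 1.179.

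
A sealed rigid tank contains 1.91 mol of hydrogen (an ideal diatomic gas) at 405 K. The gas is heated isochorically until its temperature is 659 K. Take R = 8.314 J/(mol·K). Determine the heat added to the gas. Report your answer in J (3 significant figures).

Q ≈ 10100 J

Constant volume ⇒ W = 0, so Q = ΔU = nCᵥΔT with Cᵥ = 5R/2 = 20.79 J/(mol·K).
ΔU = (1.91)(20.79)(659 − 405) = 10084 J.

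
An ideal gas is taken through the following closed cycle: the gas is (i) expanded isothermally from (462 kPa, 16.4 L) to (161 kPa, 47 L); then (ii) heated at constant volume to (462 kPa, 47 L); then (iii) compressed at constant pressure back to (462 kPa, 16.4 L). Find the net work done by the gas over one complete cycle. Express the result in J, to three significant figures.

W_net ≈ -6160 J

Leg (i): W = PᵢVᵢ ln(V_f/Vᵢ) = (7577) ln(47/16.4) = 7977 J.
Leg (ii): W = 0.
Leg (iii): W = PΔV = (462)(16.4 − 47) = -14137 J.
W_net = 7977 − 14137 = -6160 J.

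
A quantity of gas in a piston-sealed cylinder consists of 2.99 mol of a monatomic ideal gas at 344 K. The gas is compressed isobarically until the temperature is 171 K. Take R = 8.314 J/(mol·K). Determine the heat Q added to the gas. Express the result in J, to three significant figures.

Q ≈ -10800 J

Isobaric: W = nRΔT = (2.99)(8.314)(-173) = -4301 J.
ΔU = nCᵥΔT with Cᵥ = 3R/2: ΔU = (2.99)(12.47)(-173) = -6451 J.
Q = ΔU + W = -6451 − 4301 = -10751 J.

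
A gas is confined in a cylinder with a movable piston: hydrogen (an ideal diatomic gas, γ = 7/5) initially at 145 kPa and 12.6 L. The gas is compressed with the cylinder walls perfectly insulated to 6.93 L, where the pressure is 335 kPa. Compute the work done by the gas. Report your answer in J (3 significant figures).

Adiabatic: W = (P₁V₁ − P₂V₂)/(γ − 1) with γ = 7/5.
P₁V₁ = 1827 J, P₂V₂ = 2322 J.
W = (1827 − 2322) / 0.4 = -1236 J.

W ≈ -1240 J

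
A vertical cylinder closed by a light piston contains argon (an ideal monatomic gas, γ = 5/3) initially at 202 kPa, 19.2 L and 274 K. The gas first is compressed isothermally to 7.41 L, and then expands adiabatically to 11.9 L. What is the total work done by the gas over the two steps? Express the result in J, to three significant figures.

Step 1 (isothermal): W = P₁V₁ ln(V₂/V₁) = (3878) ln(7.41/19.2) = -3693 J.
After step 1: P = 523.4 kPa, V = 7.41 L, T = 274 K.
Step 2 (adiabatic): W = (P₁V₁ − P₂V₂)/(γ−1) = (3878 − 2828)/0.667 = 1575 J.
W_total = -3693 + 1575 = -2117 J.

W_total ≈ -2120 J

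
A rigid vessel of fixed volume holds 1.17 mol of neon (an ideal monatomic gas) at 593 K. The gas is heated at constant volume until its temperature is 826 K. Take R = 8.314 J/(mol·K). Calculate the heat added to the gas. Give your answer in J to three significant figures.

Constant volume ⇒ W = 0, so Q = ΔU = nCᵥΔT with Cᵥ = 3R/2 = 12.47 J/(mol·K).
ΔU = (1.17)(12.47)(826 − 593) = 3400 J.

Q ≈ 3400 J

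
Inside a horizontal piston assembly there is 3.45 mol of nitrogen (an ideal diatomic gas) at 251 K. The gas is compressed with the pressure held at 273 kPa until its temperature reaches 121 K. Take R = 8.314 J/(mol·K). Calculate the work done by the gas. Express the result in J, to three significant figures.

Isobaric: W = P ΔV = nR ΔT.
W = (3.45)(8.314)(121 − 251) = -3729 J.

W ≈ -3730 J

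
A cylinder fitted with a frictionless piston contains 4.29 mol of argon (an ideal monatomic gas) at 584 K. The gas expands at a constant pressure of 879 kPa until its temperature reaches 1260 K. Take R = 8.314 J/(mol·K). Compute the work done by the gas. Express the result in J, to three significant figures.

Isobaric: W = P ΔV = nR ΔT.
W = (4.29)(8.314)(1260 − 584) = 24111 J.

W ≈ 24100 J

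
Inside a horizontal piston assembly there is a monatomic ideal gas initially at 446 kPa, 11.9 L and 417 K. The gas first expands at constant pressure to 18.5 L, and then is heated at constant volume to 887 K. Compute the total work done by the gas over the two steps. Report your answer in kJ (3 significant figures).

Step 1 (isobaric): W = PΔV = (446 kPa)(18.5 − 11.9 L) = 2944 J.
Step 2 (isochoric): W = 0 (constant volume).
W_total = 2944 + 0 = 2944 J.

W_total ≈ 2.94 kJ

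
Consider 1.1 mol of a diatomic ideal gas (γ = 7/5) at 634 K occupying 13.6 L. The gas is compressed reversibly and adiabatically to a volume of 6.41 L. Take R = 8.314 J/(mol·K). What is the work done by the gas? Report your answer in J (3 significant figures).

Adiabatic: TV^(γ−1) = const with γ = 7/5.
T₂ = T₁ (V₁/V₂)^(γ−1) = 634 × (13.6/6.41)^0.4 = 634 × 1.351 = 856.6 K.
W_by = nCᵥ(T₁ − T₂) = (1.1)(20.79)(634 − 856.6) = -5089 J.

W ≈ -5090 J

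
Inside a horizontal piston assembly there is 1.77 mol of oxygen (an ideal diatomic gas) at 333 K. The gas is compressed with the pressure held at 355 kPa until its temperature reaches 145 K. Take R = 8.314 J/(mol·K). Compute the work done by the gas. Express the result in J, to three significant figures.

Isobaric: W = P ΔV = nR ΔT.
W = (1.77)(8.314)(145 − 333) = -2767 J.

W ≈ -2770 J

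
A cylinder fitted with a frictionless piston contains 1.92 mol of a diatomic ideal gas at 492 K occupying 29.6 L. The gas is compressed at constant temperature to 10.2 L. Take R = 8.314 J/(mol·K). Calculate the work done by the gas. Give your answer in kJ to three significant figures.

Isothermal: W = nRT ln(V₂/V₁).
W = (1.92)(8.314)(492) × ln(10.2/29.6)
  = 7854 × -1.065
W_by_gas = -8367 J.

W ≈ -8.37 kJ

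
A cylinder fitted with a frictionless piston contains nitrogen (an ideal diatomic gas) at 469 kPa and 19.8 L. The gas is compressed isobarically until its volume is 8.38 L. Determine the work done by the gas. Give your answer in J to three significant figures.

W ≈ -5360 J

Isobaric: W = P ΔV.
W = (469 kPa)(8.38 − 19.8 L) = (469)(-11.42) = -5356 J.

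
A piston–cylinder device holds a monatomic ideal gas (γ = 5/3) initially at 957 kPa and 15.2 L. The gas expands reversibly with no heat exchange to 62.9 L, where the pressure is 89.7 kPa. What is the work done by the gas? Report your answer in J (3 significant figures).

W ≈ 13400 J

Adiabatic: W = (P₁V₁ − P₂V₂)/(γ − 1) with γ = 5/3.
P₁V₁ = 14546 J, P₂V₂ = 5642 J.
W = (14546 − 5642) / 0.6667 = 13356 J.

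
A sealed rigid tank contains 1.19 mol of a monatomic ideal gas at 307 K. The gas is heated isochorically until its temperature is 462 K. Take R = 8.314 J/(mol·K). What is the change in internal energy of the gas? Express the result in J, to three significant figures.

ΔU ≈ 2300 J

Constant volume ⇒ W = 0, so Q = ΔU = nCᵥΔT with Cᵥ = 3R/2 = 12.47 J/(mol·K).
ΔU = (1.19)(12.47)(462 − 307) = 2300 J.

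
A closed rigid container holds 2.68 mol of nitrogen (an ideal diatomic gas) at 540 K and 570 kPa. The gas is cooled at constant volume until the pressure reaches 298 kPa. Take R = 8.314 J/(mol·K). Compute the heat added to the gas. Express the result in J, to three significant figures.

Constant volume ⇒ W = 0, so Q = ΔU = nCᵥΔT with Cᵥ = 5R/2 = 20.79 J/(mol·K).
At constant V, T₂/T₁ = P₂/P₁ ⇒ ΔT = T₁(P₂/P₁ − 1) = 540·(298/570 − 1) = -257.7 K.
ΔU = (2.68)(20.79)(-257.7) = -14354 J.

Q ≈ -14400 J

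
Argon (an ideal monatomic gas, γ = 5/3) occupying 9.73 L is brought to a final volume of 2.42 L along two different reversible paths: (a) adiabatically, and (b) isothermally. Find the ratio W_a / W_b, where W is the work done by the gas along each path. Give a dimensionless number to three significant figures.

W_a / W_b ≈ 1.65

Path (a) adiabatic: W = P₁V₁(1 − (V₁/V₂)^(γ−1))/(γ−1) → W_a/(P₁V₁) = -2.293.
Path (b) isothermal: W = P₁V₁ ln(V₂/V₁) → W_b/(P₁V₁) = -1.391.
W_a / W_b = -2.293 / -1.391 = 1.648.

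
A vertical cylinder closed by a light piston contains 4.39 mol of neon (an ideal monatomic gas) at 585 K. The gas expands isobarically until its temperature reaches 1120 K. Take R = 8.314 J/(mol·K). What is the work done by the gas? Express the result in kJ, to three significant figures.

W ≈ 19.5 kJ

Isobaric: W = P ΔV = nR ΔT.
W = (4.39)(8.314)(1120 − 585) = 19527 J.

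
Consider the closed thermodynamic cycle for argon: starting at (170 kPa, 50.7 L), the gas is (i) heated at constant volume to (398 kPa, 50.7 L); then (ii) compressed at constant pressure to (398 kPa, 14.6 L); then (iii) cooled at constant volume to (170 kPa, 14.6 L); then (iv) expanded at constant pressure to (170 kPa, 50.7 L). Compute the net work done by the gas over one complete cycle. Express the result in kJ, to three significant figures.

W_net ≈ -8.23 kJ

Constant-volume legs do no work.
W(ii) = (398)(14.6 − 50.7) = -14368 J; W(iv) = (170)(50.7 − 14.6) = 6137 J.
W_net = -14368 + 6137 = -8231 J (the counter-clockwise enclosed area).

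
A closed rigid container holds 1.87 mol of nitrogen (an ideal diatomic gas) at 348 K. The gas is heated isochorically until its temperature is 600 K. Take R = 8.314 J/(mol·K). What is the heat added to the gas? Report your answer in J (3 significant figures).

Q ≈ 9790 J

Constant volume ⇒ W = 0, so Q = ΔU = nCᵥΔT with Cᵥ = 5R/2 = 20.79 J/(mol·K).
ΔU = (1.87)(20.79)(600 − 348) = 9795 J.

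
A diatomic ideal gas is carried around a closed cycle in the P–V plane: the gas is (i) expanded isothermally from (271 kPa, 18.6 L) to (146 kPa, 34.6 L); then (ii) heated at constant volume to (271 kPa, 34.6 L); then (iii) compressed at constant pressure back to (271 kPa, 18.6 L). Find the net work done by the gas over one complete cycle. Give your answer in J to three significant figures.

W_net ≈ -1210 J

Leg (i): W = PᵢVᵢ ln(V_f/Vᵢ) = (5041) ln(34.6/18.6) = 3129 J.
Leg (ii): W = 0.
Leg (iii): W = PΔV = (271)(18.6 − 34.6) = -4336 J.
W_net = 3129 − 4336 = -1207 J.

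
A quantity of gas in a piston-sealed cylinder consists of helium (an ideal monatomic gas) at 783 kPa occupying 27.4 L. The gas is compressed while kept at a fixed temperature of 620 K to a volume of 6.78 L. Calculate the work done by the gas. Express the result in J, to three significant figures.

W ≈ -30000 J

Isothermal: W = nRT ln(V₂/V₁) = P₁V₁ ln(V₂/V₁).
P₁V₁ = (783 kPa)(27.4 L) = 21454 J.
W = 21454 × ln(6.78/27.4) = 21454 × -1.397
W_by_gas = -29962 J.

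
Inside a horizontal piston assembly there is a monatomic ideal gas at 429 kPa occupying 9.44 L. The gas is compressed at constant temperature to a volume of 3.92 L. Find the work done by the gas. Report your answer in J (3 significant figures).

W ≈ -3560 J

Isothermal: W = nRT ln(V₂/V₁) = P₁V₁ ln(V₂/V₁).
P₁V₁ = (429 kPa)(9.44 L) = 4050 J.
W = 4050 × ln(3.92/9.44) = 4050 × -0.8789
W_by_gas = -3559 J.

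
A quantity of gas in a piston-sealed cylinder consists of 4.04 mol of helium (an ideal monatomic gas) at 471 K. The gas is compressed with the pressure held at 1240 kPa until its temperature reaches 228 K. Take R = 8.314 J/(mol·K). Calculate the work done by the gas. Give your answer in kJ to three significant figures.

W ≈ -8.16 kJ

Isobaric: W = P ΔV = nR ΔT.
W = (4.04)(8.314)(228 − 471) = -8162 J.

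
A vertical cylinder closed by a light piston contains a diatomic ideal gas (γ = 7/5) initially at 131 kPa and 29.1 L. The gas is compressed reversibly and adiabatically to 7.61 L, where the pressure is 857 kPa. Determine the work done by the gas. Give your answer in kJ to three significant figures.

W ≈ -6.77 kJ

Adiabatic: W = (P₁V₁ − P₂V₂)/(γ − 1) with γ = 7/5.
P₁V₁ = 3812 J, P₂V₂ = 6522 J.
W = (3812 − 6522) / 0.4 = -6774 J.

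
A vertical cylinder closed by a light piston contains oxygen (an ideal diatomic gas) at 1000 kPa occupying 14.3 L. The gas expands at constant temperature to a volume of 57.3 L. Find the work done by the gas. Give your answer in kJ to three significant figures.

Isothermal: W = nRT ln(V₂/V₁) = P₁V₁ ln(V₂/V₁).
P₁V₁ = (1000 kPa)(14.3 L) = 14300 J.
W = 14300 × ln(57.3/14.3) = 14300 × 1.388
W_by_gas = 19849 J.

W ≈ 19.8 kJ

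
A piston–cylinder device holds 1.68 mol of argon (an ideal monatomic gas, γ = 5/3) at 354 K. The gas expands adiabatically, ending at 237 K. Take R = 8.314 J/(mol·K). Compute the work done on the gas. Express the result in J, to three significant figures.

Adiabatic ⇒ Q = 0, so W_by = −ΔU = nCᵥ(T₁ − T₂).
Cᵥ = 3R/2 = 12.47 J/(mol·K).
W = (1.68)(12.47)(354 − 237) = 2451 J.
Work on gas = −W_by = -2451 J.

W ≈ -2450 J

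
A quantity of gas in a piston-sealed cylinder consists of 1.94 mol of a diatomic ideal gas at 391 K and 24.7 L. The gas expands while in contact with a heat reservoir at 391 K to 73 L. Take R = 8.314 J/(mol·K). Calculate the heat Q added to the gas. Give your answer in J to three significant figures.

Isothermal ⇒ ΔU = 0, so Q = W = nRT ln(V₂/V₁).
Q = (1.94)(8.314)(391) ln(73/24.7) = 6307 × 1.084 = 6834 J.

Q ≈ 6830 J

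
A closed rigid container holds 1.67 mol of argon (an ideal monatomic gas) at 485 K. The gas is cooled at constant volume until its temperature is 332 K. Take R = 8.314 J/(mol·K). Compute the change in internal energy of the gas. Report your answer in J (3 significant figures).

ΔU ≈ -3190 J

Constant volume ⇒ W = 0, so Q = ΔU = nCᵥΔT with Cᵥ = 3R/2 = 12.47 J/(mol·K).
ΔU = (1.67)(12.47)(332 − 485) = -3186 J.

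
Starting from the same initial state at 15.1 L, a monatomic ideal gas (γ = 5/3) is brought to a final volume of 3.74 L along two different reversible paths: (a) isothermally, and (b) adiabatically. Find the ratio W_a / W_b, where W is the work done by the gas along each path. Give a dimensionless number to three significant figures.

W_a / W_b ≈ 0.606

Path (a) isothermal: W = P₁V₁ ln(V₂/V₁) → W_a/(P₁V₁) = -1.396.
Path (b) adiabatic: W = P₁V₁(1 − (V₁/V₂)^(γ−1))/(γ−1) → W_b/(P₁V₁) = -2.303.
W_a / W_b = -1.396 / -2.303 = 0.6059.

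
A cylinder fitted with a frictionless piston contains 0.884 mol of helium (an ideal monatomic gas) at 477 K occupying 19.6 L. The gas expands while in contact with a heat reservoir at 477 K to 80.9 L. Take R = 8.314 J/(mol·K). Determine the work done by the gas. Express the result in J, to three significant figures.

W ≈ 4970 J

Isothermal: W = nRT ln(V₂/V₁).
W = (0.884)(8.314)(477) × ln(80.9/19.6)
  = 3506 × 1.418
W_by_gas = 4970 J.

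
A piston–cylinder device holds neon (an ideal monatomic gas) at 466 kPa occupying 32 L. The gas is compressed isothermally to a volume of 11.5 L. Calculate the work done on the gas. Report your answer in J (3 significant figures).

Isothermal: W = nRT ln(V₂/V₁) = P₁V₁ ln(V₂/V₁).
P₁V₁ = (466 kPa)(32 L) = 14912 J.
W = 14912 × ln(11.5/32) = 14912 × -1.023
W_by_gas = -15261 J; work on gas = −W_by = 15261 J.

W ≈ 15300 J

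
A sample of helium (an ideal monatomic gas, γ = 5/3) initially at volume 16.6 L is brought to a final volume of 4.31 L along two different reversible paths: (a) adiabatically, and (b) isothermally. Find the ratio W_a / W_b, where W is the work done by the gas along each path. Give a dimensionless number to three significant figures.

W_a / W_b ≈ 1.62

Path (a) adiabatic: W = P₁V₁(1 − (V₁/V₂)^(γ−1))/(γ−1) → W_a/(P₁V₁) = -2.186.
Path (b) isothermal: W = P₁V₁ ln(V₂/V₁) → W_b/(P₁V₁) = -1.348.
W_a / W_b = -2.186 / -1.348 = 1.621.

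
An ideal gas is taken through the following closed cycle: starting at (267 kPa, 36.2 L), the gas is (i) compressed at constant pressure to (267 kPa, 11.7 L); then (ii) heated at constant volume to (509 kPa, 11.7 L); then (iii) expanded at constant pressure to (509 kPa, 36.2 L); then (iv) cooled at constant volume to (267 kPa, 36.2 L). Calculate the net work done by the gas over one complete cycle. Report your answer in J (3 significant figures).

W_net ≈ 5930 J

Constant-volume legs do no work.
W(i) = (267)(11.7 − 36.2) = -6542 J; W(iii) = (509)(36.2 − 11.7) = 12471 J.
W_net = -6542 + 12471 = 5929 J (the clockwise enclosed area).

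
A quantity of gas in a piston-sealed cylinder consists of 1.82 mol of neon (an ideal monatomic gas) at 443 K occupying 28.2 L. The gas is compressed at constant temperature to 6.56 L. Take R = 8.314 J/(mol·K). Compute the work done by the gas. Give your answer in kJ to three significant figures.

Isothermal: W = nRT ln(V₂/V₁).
W = (1.82)(8.314)(443) × ln(6.56/28.2)
  = 6703 × -1.458
W_by_gas = -9776 J.

W ≈ -9.78 kJ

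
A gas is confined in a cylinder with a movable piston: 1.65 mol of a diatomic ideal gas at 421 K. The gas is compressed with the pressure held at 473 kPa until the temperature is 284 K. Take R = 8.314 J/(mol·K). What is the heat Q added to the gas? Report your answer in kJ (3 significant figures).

Q ≈ -6.58 kJ

Isobaric: W = nRΔT = (1.65)(8.314)(-137) = -1879 J.
ΔU = nCᵥΔT with Cᵥ = 5R/2: ΔU = (1.65)(20.79)(-137) = -4698 J.
Q = ΔU + W = -4698 − 1879 = -6578 J.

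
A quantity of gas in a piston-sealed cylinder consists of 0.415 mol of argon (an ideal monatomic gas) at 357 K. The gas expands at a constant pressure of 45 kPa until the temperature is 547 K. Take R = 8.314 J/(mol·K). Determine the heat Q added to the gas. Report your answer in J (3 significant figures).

Isobaric: W = nRΔT = (0.415)(8.314)(190) = 655.6 J.
ΔU = nCᵥΔT with Cᵥ = 3R/2: ΔU = (0.415)(12.47)(190) = 983.3 J.
Q = ΔU + W = 983.3 + 655.6 = 1639 J.

Q ≈ 1640 J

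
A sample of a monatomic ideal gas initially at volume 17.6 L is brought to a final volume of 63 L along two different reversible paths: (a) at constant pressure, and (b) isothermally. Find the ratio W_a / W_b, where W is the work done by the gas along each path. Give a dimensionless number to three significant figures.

Path (a) isobaric: W = P₁(V₂ − V₁) → W_a/(P₁V₁) = 2.58.
Path (b) isothermal: W = P₁V₁ ln(V₂/V₁) → W_b/(P₁V₁) = 1.275.
W_a / W_b = 2.58 / 1.275 = 2.023.

W_a / W_b ≈ 2.02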